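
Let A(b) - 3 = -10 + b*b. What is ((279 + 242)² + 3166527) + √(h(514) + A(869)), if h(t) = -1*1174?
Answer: 3437968 + 2*√188495 ≈ 3.4388e+6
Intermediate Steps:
A(b) = -7 + b² (A(b) = 3 + (-10 + b*b) = 3 + (-10 + b²) = -7 + b²)
h(t) = -1174
((279 + 242)² + 3166527) + √(h(514) + A(869)) = ((279 + 242)² + 3166527) + √(-1174 + (-7 + 869²)) = (521² + 3166527) + √(-1174 + (-7 + 755161)) = (271441 + 3166527) + √(-1174 + 755154) = 3437968 + √753980 = 3437968 + 2*√188495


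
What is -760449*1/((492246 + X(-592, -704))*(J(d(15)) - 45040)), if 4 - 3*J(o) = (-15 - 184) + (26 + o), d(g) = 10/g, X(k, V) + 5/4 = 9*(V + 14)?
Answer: 27376164/787047735509 ≈ 3.4783e-5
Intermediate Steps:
X(k, V) = 499/4 + 9*V (X(k, V) = -5/4 + 9*(V + 14) = -5/4 + 9*(14 + V) = -5/4 + (126 + 9*V) = 499/4 + 9*V)
J(o) = 59 - o/3 (J(o) = 4/3 - ((-15 - 184) + (26 + o))/3 = 4/3 - (-199 + (26 + o))/3 = 4/3 - (-173 + o)/3 = 4/3 + (173/3 - o/3) = 59 - o/3)
-760449*1/((492246 + X(-592, -704))*(J(d(15)) - 45040)) = -760449*1/((492246 + (499/4 + 9*(-704)))*((59 - 10/(3*15)) - 45040)) = -760449*1/((492246 + (499/4 - 6336))*((59 - 10/(3*15)) - 45040)) = -760449*1/((492246 - 24845/4)*((59 - 1/3*2/3) - 45040)) = -760449*4/(1944139*((59 - 2/9) - 45040)) = -760449*4/(1944139*(529/9 - 45040)) = -760449/((-404831/9*1944139/4)) = -760449/(-787047735509/36) = -760449*(-36/787047735509) = 27376164/787047735509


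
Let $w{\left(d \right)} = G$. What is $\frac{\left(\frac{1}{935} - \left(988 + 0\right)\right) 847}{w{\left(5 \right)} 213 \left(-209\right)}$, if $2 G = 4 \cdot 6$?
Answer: $\frac{6466453}{4127940} \approx 1.5665$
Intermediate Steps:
$G = 12$ ($G = \frac{4 \cdot 6}{2} = \frac{1}{2} \cdot 24 = 12$)
$w{\left(d \right)} = 12$
$\frac{\left(\frac{1}{935} - \left(988 + 0\right)\right) 847}{w{\left(5 \right)} 213 \left(-209\right)} = \frac{\left(\frac{1}{935} - \left(988 + 0\right)\right) 847}{12 \cdot 213 \left(-209\right)} = \frac{\left(\frac{1}{935} - 988\right) 847}{2556 \left(-209\right)} = \frac{\left(\frac{1}{935} - 988\right) 847}{-534204} = \left(\frac{1}{935} - 988\right) 847 \left(- \frac{1}{534204}\right) = \left(- \frac{923779}{935}\right) 847 \left(- \frac{1}{534204}\right) = \left(- \frac{71130983}{85}\right) \left(- \frac{1}{534204}\right) = \frac{6466453}{4127940}$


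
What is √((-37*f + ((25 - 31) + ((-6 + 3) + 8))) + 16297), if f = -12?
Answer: 6*√465 ≈ 129.38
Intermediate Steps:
√((-37*f + ((25 - 31) + ((-6 + 3) + 8))) + 16297) = √((-37*(-12) + ((25 - 31) + ((-6 + 3) + 8))) + 16297) = √((444 + (-6 + (-3 + 8))) + 16297) = √((444 + (-6 + 5)) + 16297) = √((444 - 1) + 16297) = √(443 + 16297) = √16740 = 6*√465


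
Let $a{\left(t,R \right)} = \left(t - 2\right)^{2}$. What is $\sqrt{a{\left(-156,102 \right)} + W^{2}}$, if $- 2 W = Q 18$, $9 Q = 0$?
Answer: $158$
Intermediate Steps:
$Q = 0$ ($Q = \frac{1}{9} \cdot 0 = 0$)
$a{\left(t,R \right)} = \left(-2 + t\right)^{2}$
$W = 0$ ($W = - \frac{0 \cdot 18}{2} = \left(- \frac{1}{2}\right) 0 = 0$)
$\sqrt{a{\left(-156,102 \right)} + W^{2}} = \sqrt{\left(-2 - 156\right)^{2} + 0^{2}} = \sqrt{\left(-158\right)^{2} + 0} = \sqrt{24964 + 0} = \sqrt{24964} = 158$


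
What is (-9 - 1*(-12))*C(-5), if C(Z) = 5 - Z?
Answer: 30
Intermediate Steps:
(-9 - 1*(-12))*C(-5) = (-9 - 1*(-12))*(5 - 1*(-5)) = (-9 + 12)*(5 + 5) = 3*10 = 30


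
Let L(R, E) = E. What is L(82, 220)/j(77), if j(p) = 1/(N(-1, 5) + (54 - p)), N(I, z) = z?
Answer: -3960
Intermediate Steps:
j(p) = 1/(59 - p) (j(p) = 1/(5 + (54 - p)) = 1/(59 - p))
L(82, 220)/j(77) = 220/(1/(59 - 1*77)) = 220/(1/(59 - 77)) = 220/(1/(-18)) = 220/(-1/18) = 220*(-18) = -3960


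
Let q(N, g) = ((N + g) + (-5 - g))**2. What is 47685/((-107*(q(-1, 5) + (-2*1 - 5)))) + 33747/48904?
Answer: -2227270299/151749112 ≈ -14.677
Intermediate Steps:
q(N, g) = (-5 + N)**2
47685/((-107*(q(-1, 5) + (-2*1 - 5)))) + 33747/48904 = 47685/((-107*((-5 - 1)**2 + (-2*1 - 5)))) + 33747/48904 = 47685/((-107*((-6)**2 + (-2 - 5)))) + 33747*(1/48904) = 47685/((-107*(36 - 7))) + 33747/48904 = 47685/((-107*29)) + 33747/48904 = 47685/(-3103) + 33747/48904 = 47685*(-1/3103) + 33747/48904 = -47685/3103 + 33747/48904 = -2227270299/151749112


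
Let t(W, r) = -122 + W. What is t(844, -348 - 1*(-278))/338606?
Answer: 361/169303 ≈ 0.0021323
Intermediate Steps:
t(844, -348 - 1*(-278))/338606 = (-122 + 844)/338606 = 722*(1/338606) = 361/169303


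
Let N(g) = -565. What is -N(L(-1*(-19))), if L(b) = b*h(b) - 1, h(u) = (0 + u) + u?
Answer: 565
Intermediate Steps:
h(u) = 2*u (h(u) = u + u = 2*u)
L(b) = -1 + 2*b**2 (L(b) = b*(2*b) - 1 = 2*b**2 - 1 = -1 + 2*b**2)
-N(L(-1*(-19))) = -1*(-565) = 565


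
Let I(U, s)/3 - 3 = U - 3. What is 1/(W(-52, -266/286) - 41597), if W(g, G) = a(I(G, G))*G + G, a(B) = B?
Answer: -20449/850583005 ≈ -2.4041e-5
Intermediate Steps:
I(U, s) = 3*U (I(U, s) = 9 + 3*(U - 3) = 9 + 3*(-3 + U) = 9 + (-9 + 3*U) = 3*U)
W(g, G) = G + 3*G² (W(g, G) = (3*G)*G + G = 3*G² + G = G + 3*G²)
1/(W(-52, -266/286) - 41597) = 1/((-266/286)*(1 + 3*(-266/286)) - 41597) = 1/((-266*1/286)*(1 + 3*(-266*1/286)) - 41597) = 1/(-133*(1 + 3*(-133/143))/143 - 41597) = 1/(-133*(1 - 399/143)/143 - 41597) = 1/(-133/143*(-256/143) - 41597) = 1/(34048/20449 - 41597) = 1/(-850583005/20449) = -20449/850583005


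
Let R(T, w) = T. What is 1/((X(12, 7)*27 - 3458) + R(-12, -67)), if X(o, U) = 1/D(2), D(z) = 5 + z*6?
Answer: -17/58963 ≈ -0.00028832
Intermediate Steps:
D(z) = 5 + 6*z
X(o, U) = 1/17 (X(o, U) = 1/(5 + 6*2) = 1/(5 + 12) = 1/17)
1/((X(12, 7)*27 - 3458) + R(-12, -67)) = 1/(((1/17)*27 - 3458) - 12) = 1/((27/17 - 3458) - 12) = 1/(-58759/17 - 12) = 1/(-58963/17) = -17/58963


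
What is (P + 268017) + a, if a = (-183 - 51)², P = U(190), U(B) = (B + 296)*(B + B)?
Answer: 507453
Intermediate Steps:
U(B) = 2*B*(296 + B) (U(B) = (296 + B)*(2*B) = 2*B*(296 + B))
P = 184680 (P = 2*190*(296 + 190) = 2*190*486 = 184680)
a = 54756 (a = (-234)² = 54756)
(P + 268017) + a = (184680 + 268017) + 54756 = 452697 + 54756 = 507453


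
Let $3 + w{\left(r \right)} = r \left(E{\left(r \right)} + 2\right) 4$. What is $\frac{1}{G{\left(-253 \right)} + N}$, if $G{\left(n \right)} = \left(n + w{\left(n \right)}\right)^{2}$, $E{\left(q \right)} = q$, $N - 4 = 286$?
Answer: $\frac{1}{64392107826} \approx 1.553 \cdot 10^{-11}$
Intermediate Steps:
$N = 290$ ($N = 4 + 286 = 290$)
$w{\left(r \right)} = -3 + r \left(8 + 4 r\right)$ ($w{\left(r \right)} = -3 + r \left(r + 2\right) 4 = -3 + r \left(2 + r\right) 4 = -3 + r \left(8 + 4 r\right)$)
$G{\left(n \right)} = \left(-3 + 4 n^{2} + 9 n\right)^{2}$ ($G{\left(n \right)} = \left(n + \left(-3 + 4 n^{2} + 8 n\right)\right)^{2} = \left(-3 + 4 n^{2} + 9 n\right)^{2}$)
$\frac{1}{G{\left(-253 \right)} + N} = \frac{1}{\left(-3 + 4 \left(-253\right)^{2} + 9 \left(-253\right)\right)^{2} + 290} = \frac{1}{\left(-3 + 4 \cdot 64009 - 2277\right)^{2} + 290} = \frac{1}{\left(-3 + 256036 - 2277\right)^{2} + 290} = \frac{1}{253756^{2} + 290} = \frac{1}{64392107536 + 290} = \frac{1}{64392107826}$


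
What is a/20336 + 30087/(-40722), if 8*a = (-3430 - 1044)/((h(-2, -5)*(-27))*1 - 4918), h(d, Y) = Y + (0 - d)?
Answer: -1972994640937/2670419318336 ≈ -0.73883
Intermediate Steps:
h(d, Y) = Y - d
a = 2237/19348 (a = ((-3430 - 1044)/(((-5 - 1*(-2))*(-27))*1 - 4918))/8 = (-4474/(((-5 + 2)*(-27))*1 - 4918))/8 = (-4474/(-3*(-27)*1 - 4918))/8 = (-4474/(81*1 - 4918))/8 = (-4474/(81 - 4918))/8 = (-4474/(-4837))/8 = (-4474*(-1/4837))/8 = (⅛)*(4474/4837) = 2237/19348 ≈ 0.11562)
a/20336 + 30087/(-40722) = (2237/19348)/20336 + 30087/(-40722) = (2237/19348)*(1/20336) + 30087*(-1/40722) = 2237/393460928 - 10029/13574 = -1972994640937/2670419318336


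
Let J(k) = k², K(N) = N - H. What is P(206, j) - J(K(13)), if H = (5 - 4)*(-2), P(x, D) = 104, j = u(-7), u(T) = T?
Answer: -121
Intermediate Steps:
j = -7
H = -2 (H = 1*(-2) = -2)
K(N) = 2 + N (K(N) = N - 1*(-2) = N + 2 = 2 + N)
P(206, j) - J(K(13)) = 104 - (2 + 13)² = 104 - 1*15² = 104 - 1*225 = 104 - 225 = -121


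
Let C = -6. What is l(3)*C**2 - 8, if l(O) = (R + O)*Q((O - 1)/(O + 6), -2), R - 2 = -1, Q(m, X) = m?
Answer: 24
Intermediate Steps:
R = 1 (R = 2 - 1 = 1)
l(O) = (1 + O)*(-1 + O)/(6 + O) (l(O) = (1 + O)*((O - 1)/(O + 6)) = (1 + O)*((-1 + O)/(6 + O)) = (1 + O)*(-1 + O)/(6 + O))
l(3)*C**2 - 8 = ((-1 + 3**2)/(6 + 3))*(-6)**2 - 8 = ((-1 + 9)/9)*36 - 8 = ((1/9)*8)*36 - 8 = (8/9)*36 - 8 = 32 - 8 = 24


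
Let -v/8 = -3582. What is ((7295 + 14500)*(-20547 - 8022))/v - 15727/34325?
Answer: -2374811298143/109290800 ≈ -21729.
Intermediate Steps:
v = 28656 (v = -8*(-3582) = 28656)
((7295 + 14500)*(-20547 - 8022))/v - 15727/34325 = ((7295 + 14500)*(-20547 - 8022))/28656 - 15727/34325 = (21795*(-28569))*(1/28656) - 15727*1/34325 = -622661355*1/28656 - 15727/34325 = -69184595/3184 - 15727/34325 = -2374811298143/109290800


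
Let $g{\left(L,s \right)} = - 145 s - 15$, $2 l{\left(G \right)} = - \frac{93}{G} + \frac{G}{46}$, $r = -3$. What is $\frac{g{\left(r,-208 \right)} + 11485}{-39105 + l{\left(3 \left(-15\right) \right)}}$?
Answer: $- \frac{57449400}{53964149} \approx -1.0646$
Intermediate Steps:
$l{\left(G \right)} = - \frac{93}{2 G} + \frac{G}{92}$ ($l{\left(G \right)} = \frac{- \frac{93}{G} + \frac{G}{46}}{2} = - \frac{93}{2 G} + \frac{G}{92}$)
$g{\left(L,s \right)} = -15 - 145 s$
$\frac{g{\left(r,-208 \right)} + 11485}{-39105 + l{\left(3 \left(-15\right) \right)}} = \frac{\left(-15 - -30160\right) + 11485}{-39105 + \frac{-4278 + \left(3 \left(-15\right)\right)^{2}}{92 \cdot 3 \left(-15\right)}} = \frac{\left(-15 + 30160\right) + 11485}{-39105 + \frac{-4278 + \left(-45\right)^{2}}{92 \left(-45\right)}} = \frac{30145 + 11485}{-39105 + \frac{1}{92} \left(- \frac{1}{45}\right) \left(-4278 + 2025\right)} = \frac{41630}{-39105 + \frac{1}{92} \left(- \frac{1}{45}\right) \left(-2253\right)} = \frac{41630}{-39105 + \frac{751}{1380}} = \frac{41630}{- \frac{53964149}{1380}} = 41630 \left(- \frac{1380}{53964149}\right) = - \frac{57449400}{53964149}$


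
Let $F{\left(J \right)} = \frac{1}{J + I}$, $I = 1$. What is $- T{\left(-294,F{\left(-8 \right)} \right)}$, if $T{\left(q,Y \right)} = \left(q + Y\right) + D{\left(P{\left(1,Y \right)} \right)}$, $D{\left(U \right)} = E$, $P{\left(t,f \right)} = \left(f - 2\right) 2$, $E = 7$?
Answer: $\frac{2010}{7} \approx 287.14$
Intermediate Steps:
$F{\left(J \right)} = \frac{1}{1 + J}$ ($F{\left(J \right)} = \frac{1}{J + 1} = \frac{1}{1 + J}$)
$P{\left(t,f \right)} = -4 + 2 f$ ($P{\left(t,f \right)} = \left(-2 + f\right) 2 = -4 + 2 f$)
$D{\left(U \right)} = 7$
$T{\left(q,Y \right)} = 7 + Y + q$ ($T{\left(q,Y \right)} = \left(q + Y\right) + 7 = \left(Y + q\right) + 7 = 7 + Y + q$)
$- T{\left(-294,F{\left(-8 \right)} \right)} = - (7 + \frac{1}{1 - 8} - 294) = - (7 + \frac{1}{-7} - 294) = - (7 - \frac{1}{7} - 294) = \left(-1\right) \left(- \frac{2010}{7}\right) = \frac{2010}{7}$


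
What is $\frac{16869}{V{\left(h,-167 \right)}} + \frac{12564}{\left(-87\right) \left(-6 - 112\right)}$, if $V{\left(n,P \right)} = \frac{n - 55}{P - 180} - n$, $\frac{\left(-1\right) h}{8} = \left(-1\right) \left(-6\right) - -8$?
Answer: $\frac{10097142987}{66782041} \approx 151.2$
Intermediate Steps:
$h = -112$ ($h = - 8 \left(\left(-1\right) \left(-6\right) - -8\right) = - 8 \left(6 + 8\right) = \left(-8\right) 14 = -112$)
$V{\left(n,P \right)} = - n + \frac{-55 + n}{-180 + P}$ ($V{\left(n,P \right)} = \frac{-55 + n}{-180 + P} - n = - n + \frac{-55 + n}{-180 + P}$)
$\frac{16869}{V{\left(h,-167 \right)}} + \frac{12564}{\left(-87\right) \left(-6 - 112\right)} = \frac{16869}{\frac{1}{-180 - 167} \left(-55 + 181 \left(-112\right) - \left(-167\right) \left(-112\right)\right)} + \frac{12564}{\left(-87\right) \left(-6 - 112\right)} = \frac{16869}{\frac{1}{-347} \left(-55 - 20272 - 18704\right)} + \frac{12564}{\left(-87\right) \left(-118\right)} = \frac{16869}{\left(- \frac{1}{347}\right) \left(-39031\right)} + \frac{12564}{10266} = \frac{16869}{\frac{39031}{347}} + 12564 \cdot \frac{1}{10266} = 16869 \cdot \frac{347}{39031} + \frac{2094}{1711} = \frac{5853543}{39031} + \frac{2094}{1711} = \frac{10097142987}{66782041}$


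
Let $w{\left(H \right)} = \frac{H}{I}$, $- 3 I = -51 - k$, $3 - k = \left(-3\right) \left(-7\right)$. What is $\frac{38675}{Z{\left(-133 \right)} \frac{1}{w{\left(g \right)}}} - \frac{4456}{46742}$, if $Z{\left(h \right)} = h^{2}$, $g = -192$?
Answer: $- \frac{24853888516}{649643687} \approx -38.258$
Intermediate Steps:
$k = -18$ ($k = 3 - \left(-3\right) \left(-7\right) = 3 - 21 = -18$)
$I = 11$ ($I = - \frac{-51 - -18}{3} = - \frac{-51 + 18}{3} = \left(- \frac{1}{3}\right) \left(-33\right) = 11$)
$w{\left(H \right)} = \frac{H}{11}$
$\frac{38675}{Z{\left(-133 \right)} \frac{1}{w{\left(g \right)}}} - \frac{4456}{46742} = \frac{38675}{\left(-133\right)^{2} \frac{1}{\frac{1}{11} \left(-192\right)}} - \frac{4456}{46742} = \frac{38675}{17689 \frac{1}{- \frac{192}{11}}} - \frac{2228}{23371} = \frac{38675}{17689 \left(- \frac{11}{192}\right)} - \frac{2228}{23371} = \frac{38675}{- \frac{194579}{192}} - \frac{2228}{23371} = 38675 \left(- \frac{192}{194579}\right) - \frac{2228}{23371} = - \frac{1060800}{27797} - \frac{2228}{23371} = - \frac{24853888516}{649643687}$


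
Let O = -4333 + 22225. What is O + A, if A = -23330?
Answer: -5438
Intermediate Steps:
O = 17892
O + A = 17892 - 23330 = -5438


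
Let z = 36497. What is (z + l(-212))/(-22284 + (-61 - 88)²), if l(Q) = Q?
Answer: -36285/83 ≈ -437.17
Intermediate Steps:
(z + l(-212))/(-22284 + (-61 - 88)²) = (36497 - 212)/(-22284 + (-61 - 88)²) = 36285/(-22284 + (-149)²) = 36285/(-22284 + 22201) = 36285/(-83) = 36285*(-1/83) = -36285/83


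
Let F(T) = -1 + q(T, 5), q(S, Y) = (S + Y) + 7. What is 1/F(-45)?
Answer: -1/34 ≈ -0.029412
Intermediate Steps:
q(S, Y) = 7 + S + Y
F(T) = 11 + T (F(T) = -1 + (7 + T + 5) = -1 + (12 + T) = 11 + T)
1/F(-45) = 1/(11 - 45) = 1/(-34) = -1/34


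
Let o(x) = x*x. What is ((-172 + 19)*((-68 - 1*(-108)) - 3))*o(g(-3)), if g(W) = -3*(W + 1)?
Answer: -203796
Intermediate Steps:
g(W) = -3 - 3*W (g(W) = -3*(1 + W) = -3 - 3*W)
o(x) = x²
((-172 + 19)*((-68 - 1*(-108)) - 3))*o(g(-3)) = ((-172 + 19)*((-68 - 1*(-108)) - 3))*(-3 - 3*(-3))² = (-153*((-68 + 108) - 3))*(-3 + 9)² = -153*(40 - 3)*6² = -153*37*36 = -5661*36 = -203796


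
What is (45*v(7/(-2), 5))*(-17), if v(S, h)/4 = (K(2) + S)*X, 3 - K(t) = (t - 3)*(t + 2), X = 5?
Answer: -53550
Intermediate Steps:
K(t) = 3 - (-3 + t)*(2 + t) (K(t) = 3 - (t - 3)*(t + 2) = 3 - (-3 + t)*(2 + t))
v(S, h) = 140 + 20*S (v(S, h) = 4*(((9 + 2 - 1*2²) + S)*5) = 4*(((9 + 2 - 1*4) + S)*5) = 4*(((9 + 2 - 4) + S)*5) = 4*((7 + S)*5) = 4*(35 + 5*S) = 140 + 20*S)
(45*v(7/(-2), 5))*(-17) = (45*(140 + 20*(7/(-2))))*(-17) = (45*(140 + 20*(7*(-½))))*(-17) = (45*(140 + 20*(-7/2)))*(-17) = (45*(140 - 70))*(-17) = (45*70)*(-17) = 3150*(-17) = -53550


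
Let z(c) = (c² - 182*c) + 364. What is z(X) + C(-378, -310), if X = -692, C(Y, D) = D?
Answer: 604862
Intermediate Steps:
z(c) = 364 + c² - 182*c
z(X) + C(-378, -310) = (364 + (-692)² - 182*(-692)) - 310 = (364 + 478864 + 125944) - 310 = 605172 - 310 = 604862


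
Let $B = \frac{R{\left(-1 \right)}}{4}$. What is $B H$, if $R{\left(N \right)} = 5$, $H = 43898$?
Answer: $\frac{109745}{2} \approx 54873.0$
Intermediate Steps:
$B = \frac{5}{4} \approx 1.25$
$B H = \frac{5}{4} \cdot 43898 = \frac{109745}{2}$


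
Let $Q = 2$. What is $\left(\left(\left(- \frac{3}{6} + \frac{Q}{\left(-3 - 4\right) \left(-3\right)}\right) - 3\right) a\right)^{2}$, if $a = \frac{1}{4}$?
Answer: $\frac{20449}{28224} \approx 0.72453$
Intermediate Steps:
$a = \frac{1}{4} \approx 0.25$
$\left(\left(\left(- \frac{3}{6} + \frac{Q}{\left(-3 - 4\right) \left(-3\right)}\right) - 3\right) a\right)^{2} = \left(\left(\left(- \frac{3}{6} + \frac{2}{\left(-3 - 4\right) \left(-3\right)}\right) - 3\right) \frac{1}{4}\right)^{2} = \left(\left(\left(\left(-3\right) \frac{1}{6} + \frac{2}{\left(-7\right) \left(-3\right)}\right) - 3\right) \frac{1}{4}\right)^{2} = \left(\left(\left(- \frac{1}{2} + \frac{2}{21}\right) - 3\right) \frac{1}{4}\right)^{2} = \left(\left(- \frac{17}{42} - 3\right) \frac{1}{4}\right)^{2} = \left(\left(- \frac{143}{42}\right) \frac{1}{4}\right)^{2} = \left(- \frac{143}{168}\right)^{2} = \frac{20449}{28224}$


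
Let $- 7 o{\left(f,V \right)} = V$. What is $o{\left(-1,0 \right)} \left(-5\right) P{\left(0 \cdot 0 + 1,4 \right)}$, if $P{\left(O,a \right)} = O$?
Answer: $0$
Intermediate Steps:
$o{\left(f,V \right)} = - \frac{V}{7}$
$o{\left(-1,0 \right)} \left(-5\right) P{\left(0 \cdot 0 + 1,4 \right)} = \left(- \frac{1}{7}\right) 0 \left(-5\right) \left(0 \cdot 0 + 1\right) = 0 \left(-5\right) \left(0 + 1\right) = 0 \cdot 1 = 0$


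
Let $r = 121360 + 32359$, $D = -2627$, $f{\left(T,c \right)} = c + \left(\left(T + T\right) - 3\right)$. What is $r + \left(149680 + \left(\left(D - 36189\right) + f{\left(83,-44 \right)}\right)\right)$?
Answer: $264702$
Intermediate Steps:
$f{\left(T,c \right)} = -3 + c + 2 T$ ($f{\left(T,c \right)} = c + \left(2 T - 3\right) = c + \left(-3 + 2 T\right) = -3 + c + 2 T$)
$r = 153719$
$r + \left(149680 + \left(\left(D - 36189\right) + f{\left(83,-44 \right)}\right)\right) = 153719 + \left(149680 - 38697\right) = 153719 + 110983 = 264702$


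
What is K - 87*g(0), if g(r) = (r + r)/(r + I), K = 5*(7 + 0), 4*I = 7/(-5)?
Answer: 35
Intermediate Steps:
I = -7/20 (I = (7/(-5))/4 = (7*(-⅕))/4 = (¼)*(-7/5) = -7/20 ≈ -0.35000)
K = 35 (K = 5*7 = 35)
g(r) = 2*r/(-7/20 + r) (g(r) = (r + r)/(r - 7/20) = (2*r)/(-7/20 + r) = 2*r/(-7/20 + r))
K - 87*g(0) = 35 - 3480*0/(-7 + 20*0) = 35 - 3480*0/(-7 + 0) = 35 - 3480*0/(-7) = 35 - 3480*0*(-1)/7 = 35 - 87*0 = 35 + 0 = 35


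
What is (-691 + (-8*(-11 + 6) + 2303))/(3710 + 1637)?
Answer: 1652/5347 ≈ 0.30896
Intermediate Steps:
(-691 + (-8*(-11 + 6) + 2303))/(3710 + 1637) = (-691 + (-8*(-5) + 2303))/5347 = (-691 + (40 + 2303))*(1/5347) = (-691 + 2343)*(1/5347) = 1652*(1/5347) = 1652/5347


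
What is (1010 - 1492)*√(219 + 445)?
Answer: -964*√166 ≈ -12420.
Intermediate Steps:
(1010 - 1492)*√(219 + 445) = -964*√166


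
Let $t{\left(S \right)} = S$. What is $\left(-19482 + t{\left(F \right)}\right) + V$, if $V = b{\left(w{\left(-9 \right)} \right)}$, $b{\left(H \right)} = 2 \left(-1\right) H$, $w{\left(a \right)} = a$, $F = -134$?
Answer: $-19598$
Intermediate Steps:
$b{\left(H \right)} = - 2 H$
$V = 18$ ($V = \left(-2\right) \left(-9\right) = 18$)
$\left(-19482 + t{\left(F \right)}\right) + V = \left(-19482 - 134\right) + 18 = -19616 + 18 = -19598$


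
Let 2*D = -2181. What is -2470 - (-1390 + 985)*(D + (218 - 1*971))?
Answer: -1498175/2 ≈ -7.4909e+5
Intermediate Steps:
D = -2181/2 (D = (1/2)*(-2181) = -2181/2 ≈ -1090.5)
-2470 - (-1390 + 985)*(D + (218 - 1*971)) = -2470 - (-1390 + 985)*(-2181/2 + (218 - 1*971)) = -2470 - (-405)*(-2181/2 + (218 - 971)) = -2470 - (-405)*(-2181/2 - 753) = -2470 - (-405)*(-3687)/2 = -2470 - 1*1493235/2 = -2470 - 1493235/2 = -1498175/2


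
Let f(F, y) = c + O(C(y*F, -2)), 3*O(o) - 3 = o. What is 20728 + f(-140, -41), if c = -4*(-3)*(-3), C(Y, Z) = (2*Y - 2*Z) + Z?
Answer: 73561/3 ≈ 24520.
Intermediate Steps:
C(Y, Z) = -Z + 2*Y (C(Y, Z) = (-2*Z + 2*Y) + Z = -Z + 2*Y)
O(o) = 1 + o/3
c = -36 (c = 12*(-3) = -36)
f(F, y) = -103/3 + 2*F*y/3 (f(F, y) = -36 + (1 + (-1*(-2) + 2*(y*F))/3) = -36 + (1 + (2 + 2*(F*y))/3) = -36 + (1 + (2 + 2*F*y)/3) = -36 + (1 + (⅔ + 2*F*y/3)) = -36 + (5/3 + 2*F*y/3) = -103/3 + 2*F*y/3)
20728 + f(-140, -41) = 20728 + (-103/3 + (⅔)*(-140)*(-41)) = 20728 + (-103/3 + 11480/3) = 20728 + 11377/3 = 73561/3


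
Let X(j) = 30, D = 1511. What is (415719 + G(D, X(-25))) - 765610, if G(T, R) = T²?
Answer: 1933230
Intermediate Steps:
(415719 + G(D, X(-25))) - 765610 = (415719 + 1511²) - 765610 = (415719 + 2283121) - 765610 = 2698840 - 765610 = 1933230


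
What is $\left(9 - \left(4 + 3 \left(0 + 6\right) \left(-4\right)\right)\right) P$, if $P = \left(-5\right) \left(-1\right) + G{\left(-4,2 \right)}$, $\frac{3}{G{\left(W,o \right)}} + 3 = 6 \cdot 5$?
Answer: $\frac{3542}{9} \approx 393.56$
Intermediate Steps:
$G{\left(W,o \right)} = \frac{1}{9}$ ($G{\left(W,o \right)} = \frac{3}{-3 + 6 \cdot 5} = \frac{3}{-3 + 30} = \frac{3}{27} = 3 \cdot \frac{1}{27} = \frac{1}{9}$)
$P = \frac{46}{9}$ ($P = \left(-5\right) \left(-1\right) + \frac{1}{9} = 5 + \frac{1}{9} = \frac{46}{9} \approx 5.1111$)
$\left(9 - \left(4 + 3 \left(0 + 6\right) \left(-4\right)\right)\right) P = \left(9 - \left(4 + 3 \left(0 + 6\right) \left(-4\right)\right)\right) \frac{46}{9} = \left(9 - \left(4 + 3 \cdot 6 \left(-4\right)\right)\right) \frac{46}{9} = \left(9 - -68\right) \frac{46}{9} = \left(9 + \left(72 - 4\right)\right) \frac{46}{9} = \left(9 + 68\right) \frac{46}{9} = 77 \cdot \frac{46}{9} = \frac{3542}{9}$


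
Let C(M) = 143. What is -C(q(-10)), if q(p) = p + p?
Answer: -143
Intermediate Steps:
q(p) = 2*p
-C(q(-10)) = -1*143 = -143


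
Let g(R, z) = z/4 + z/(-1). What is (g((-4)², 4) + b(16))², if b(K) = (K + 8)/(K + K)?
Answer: 81/16 ≈ 5.0625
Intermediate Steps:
g(R, z) = -3*z/4 (g(R, z) = z*(¼) + z*(-1) = z/4 - z = -3*z/4)
b(K) = (8 + K)/(2*K) (b(K) = (8 + K)/((2*K)) = (8 + K)*(1/(2*K)) = (8 + K)/(2*K))
(g((-4)², 4) + b(16))² = (-¾*4 + (½)*(8 + 16)/16)² = (-3 + (½)*(1/16)*24)² = (-3 + ¾)² = (-9/4)² = 81/16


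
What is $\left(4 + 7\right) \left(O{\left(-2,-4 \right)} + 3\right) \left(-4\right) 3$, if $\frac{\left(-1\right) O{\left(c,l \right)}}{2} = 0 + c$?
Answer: $-924$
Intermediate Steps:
$O{\left(c,l \right)} = - 2 c$ ($O{\left(c,l \right)} = - 2 \left(0 + c\right) = - 2 c$)
$\left(4 + 7\right) \left(O{\left(-2,-4 \right)} + 3\right) \left(-4\right) 3 = \left(4 + 7\right) \left(\left(-2\right) \left(-2\right) + 3\right) \left(-4\right) 3 = 11 \left(4 + 3\right) \left(-4\right) 3 = 11 \cdot 7 \left(-4\right) 3 = 77 \left(-4\right) 3 = \left(-308\right) 3 = -924$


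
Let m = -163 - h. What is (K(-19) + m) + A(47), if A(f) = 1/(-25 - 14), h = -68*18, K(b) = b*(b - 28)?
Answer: 76205/39 ≈ 1954.0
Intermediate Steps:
K(b) = b*(-28 + b)
h = -1224
A(f) = -1/39 (A(f) = 1/(-39) = -1/39)
m = 1061 (m = -163 - 1*(-1224) = -163 + 1224 = 1061)
(K(-19) + m) + A(47) = (-19*(-28 - 19) + 1061) - 1/39 = (-19*(-47) + 1061) - 1/39 = (893 + 1061) - 1/39 = 1954 - 1/39 = 76205/39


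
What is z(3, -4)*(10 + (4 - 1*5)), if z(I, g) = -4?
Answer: -36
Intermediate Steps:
z(3, -4)*(10 + (4 - 1*5)) = -4*(10 + (4 - 1*5)) = -4*(10 + (4 - 5)) = -4*(10 - 1) = -4*9 = -36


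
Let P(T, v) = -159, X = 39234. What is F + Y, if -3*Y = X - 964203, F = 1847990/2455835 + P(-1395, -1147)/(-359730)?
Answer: 18158984869983341/58895834970 ≈ 3.0832e+5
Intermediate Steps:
F = 44344528031/58895834970 (F = 1847990/2455835 - 159/(-359730) = 1847990*(1/2455835) - 159*(-1/359730) = 369598/491167 + 53/119910 = 44344528031/58895834970 ≈ 0.75293)
Y = 308323 (Y = -(39234 - 964203)/3 = -1/3*(-924969) = 308323)
F + Y = 44344528031/58895834970 + 308323 = 18158984869983341/58895834970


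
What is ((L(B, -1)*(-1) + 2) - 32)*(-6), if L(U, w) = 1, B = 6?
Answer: 186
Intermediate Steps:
((L(B, -1)*(-1) + 2) - 32)*(-6) = ((1*(-1) + 2) - 32)*(-6) = ((-1 + 2) - 32)*(-6) = (1 - 32)*(-6) = -31*(-6) = 186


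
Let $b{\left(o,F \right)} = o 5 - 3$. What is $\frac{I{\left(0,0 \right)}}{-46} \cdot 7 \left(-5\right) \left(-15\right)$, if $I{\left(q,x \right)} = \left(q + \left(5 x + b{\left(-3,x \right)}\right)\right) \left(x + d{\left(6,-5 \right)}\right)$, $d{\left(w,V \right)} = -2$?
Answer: $- \frac{9450}{23} \approx -410.87$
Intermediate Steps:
$b{\left(o,F \right)} = -3 + 5 o$ ($b{\left(o,F \right)} = 5 o - 3 = -3 + 5 o$)
$I{\left(q,x \right)} = \left(-2 + x\right) \left(-18 + q + 5 x\right)$ ($I{\left(q,x \right)} = \left(q + \left(5 x + \left(-3 + 5 \left(-3\right)\right)\right)\right) \left(x - 2\right) = \left(q + \left(5 x - 18\right)\right) \left(-2 + x\right) = \left(q + \left(-18 + 5 x\right)\right) \left(-2 + x\right) = \left(-18 + q + 5 x\right) \left(-2 + x\right) = \left(-2 + x\right) \left(-18 + q + 5 x\right)$)
$\frac{I{\left(0,0 \right)}}{-46} \cdot 7 \left(-5\right) \left(-15\right) = \frac{36 - 0 - 0 + 5 \cdot 0^{2} + 0 \cdot 0}{-46} \cdot 7 \left(-5\right) \left(-15\right) = \left(36 + 0 + 0 + 5 \cdot 0 + 0\right) \left(- \frac{1}{46}\right) \left(-35\right) \left(-15\right) = \left(36 + 0 + 0 + 0 + 0\right) \left(- \frac{1}{46}\right) \left(-35\right) \left(-15\right) = 36 \left(- \frac{1}{46}\right) \left(-35\right) \left(-15\right) = \left(- \frac{18}{23}\right) \left(-35\right) \left(-15\right) = \frac{630}{23} \left(-15\right) = - \frac{9450}{23}$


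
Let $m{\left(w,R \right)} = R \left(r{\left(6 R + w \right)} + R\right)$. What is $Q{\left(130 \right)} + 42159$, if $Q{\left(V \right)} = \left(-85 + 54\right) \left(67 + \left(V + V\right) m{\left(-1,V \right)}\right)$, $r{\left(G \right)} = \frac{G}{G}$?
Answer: $-137221718$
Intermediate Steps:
$r{\left(G \right)} = 1$
$m{\left(w,R \right)} = R \left(1 + R\right)$
$Q{\left(V \right)} = -2077 - 62 V^{2} \left(1 + V\right)$ ($Q{\left(V \right)} = \left(-85 + 54\right) \left(67 + \left(V + V\right) V \left(1 + V\right)\right) = - 31 \left(67 + 2 V V \left(1 + V\right)\right) = - 31 \left(67 + 2 V^{2} \left(1 + V\right)\right) = -2077 - 62 V^{2} \left(1 + V\right)$)
$Q{\left(130 \right)} + 42159 = \left(-2077 + 62 \cdot 130^{2} \left(-1 - 130\right)\right) + 42159 = \left(-2077 + 62 \cdot 16900 \left(-1 - 130\right)\right) + 42159 = \left(-2077 + 62 \cdot 16900 \left(-131\right)\right) + 42159 = \left(-2077 - 137261800\right) + 42159 = -137263877 + 42159 = -137221718$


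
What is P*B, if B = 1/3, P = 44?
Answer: 44/3 ≈ 14.667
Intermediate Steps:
B = ⅓ ≈ 0.33333
P*B = 44*(⅓) = 44/3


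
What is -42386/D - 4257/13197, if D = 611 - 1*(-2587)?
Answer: -95496988/7034001 ≈ -13.576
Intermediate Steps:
D = 3198 (D = 611 + 2587 = 3198)
-42386/D - 4257/13197 = -42386/3198 - 4257/13197 = -42386*1/3198 - 4257*1/13197 = -21193/1599 - 1419/4399 = -95496988/7034001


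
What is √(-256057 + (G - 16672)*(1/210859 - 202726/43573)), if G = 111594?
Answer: I*√58895179688187309856458487/9187759207 ≈ 835.28*I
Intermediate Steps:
√(-256057 + (G - 16672)*(1/210859 - 202726/43573)) = √(-256057 + (111594 - 16672)*(1/210859 - 202726/43573)) = √(-256057 + 94922*(1/210859 - 202726*1/43573)) = √(-256057 + 94922*(1/210859 - 202726/43573)) = √(-256057 + 94922*(-42746558061/9187759207)) = √(-256057 - 4057588784266242/9187759207) = √(-6410178843533041/9187759207) = I*√58895179688187309856458487/9187759207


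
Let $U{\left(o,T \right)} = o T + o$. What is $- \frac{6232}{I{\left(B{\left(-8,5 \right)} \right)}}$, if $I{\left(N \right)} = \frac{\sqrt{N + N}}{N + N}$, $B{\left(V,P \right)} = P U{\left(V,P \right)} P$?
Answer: $- 124640 i \sqrt{6} \approx - 3.053 \cdot 10^{5} i$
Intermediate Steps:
$U{\left(o,T \right)} = o + T o$ ($U{\left(o,T \right)} = T o + o = o + T o$)
$B{\left(V,P \right)} = V P^{2} \left(1 + P\right)$ ($B{\left(V,P \right)} = P V \left(1 + P\right) P = V P^{2} \left(1 + P\right)$)
$I{\left(N \right)} = \frac{\sqrt{2}}{2 \sqrt{N}}$ ($I{\left(N \right)} = \frac{\sqrt{2 N}}{2 N} = \sqrt{2} \sqrt{N} \frac{1}{2 N} = \frac{\sqrt{2}}{2 \sqrt{N}}$)
$- \frac{6232}{I{\left(B{\left(-8,5 \right)} \right)}} = - \frac{6232}{\frac{1}{2} \sqrt{2} \frac{1}{\sqrt{- 8 \cdot 5^{2} \left(1 + 5\right)}}} = - \frac{6232}{\frac{1}{2} \sqrt{2} \frac{1}{\sqrt{\left(-8\right) 25 \cdot 6}}} = - \frac{6232}{\frac{1}{2} \sqrt{2} \frac{1}{\sqrt{-1200}}} = - \frac{6232}{\frac{1}{2} \sqrt{2} \left(- \frac{i \sqrt{3}}{60}\right)} = - \frac{6232}{\left(- \frac{1}{120}\right) i \sqrt{6}} = - 6232 \cdot 20 i \sqrt{6} = - 124640 i \sqrt{6}$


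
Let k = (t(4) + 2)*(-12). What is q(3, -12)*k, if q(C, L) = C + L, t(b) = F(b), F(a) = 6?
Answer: 864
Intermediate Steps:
t(b) = 6
k = -96 (k = (6 + 2)*(-12) = 8*(-12) = -96)
q(3, -12)*k = (3 - 12)*(-96) = -9*(-96) = 864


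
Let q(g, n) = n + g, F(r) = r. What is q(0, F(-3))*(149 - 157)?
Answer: 24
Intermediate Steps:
q(g, n) = g + n
q(0, F(-3))*(149 - 157) = (0 - 3)*(149 - 157) = -3*(-8) = 24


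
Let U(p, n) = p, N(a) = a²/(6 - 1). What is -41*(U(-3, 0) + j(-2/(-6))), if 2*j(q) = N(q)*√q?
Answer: 123 - 41*√3/270 ≈ 122.74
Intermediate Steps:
N(a) = a²/5
j(q) = q^(5/2)/10 (j(q) = ((q²/5)*√q)/2 = (q^(5/2)/5)/2 = q^(5/2)/10)
-41*(U(-3, 0) + j(-2/(-6))) = -41*(-3 + (-2/(-6))^(5/2)/10) = -41*(-3 + (-2*(-⅙))^(5/2)/10) = -41*(-3 + (⅓)^(5/2)/10) = -41*(-3 + (√3/27)/10) = -41*(-3 + √3/270) = 123 - 41*√3/270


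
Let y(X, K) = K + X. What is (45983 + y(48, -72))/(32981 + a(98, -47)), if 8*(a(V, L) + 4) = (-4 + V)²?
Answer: 91918/68163 ≈ 1.3485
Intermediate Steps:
a(V, L) = -4 + (-4 + V)²/8
(45983 + y(48, -72))/(32981 + a(98, -47)) = (45983 + (-72 + 48))/(32981 + (-4 + (-4 + 98)²/8)) = (45983 - 24)/(32981 + (-4 + (⅛)*94²)) = 45959/(32981 + (-4 + (⅛)*8836)) = 45959/(32981 + (-4 + 2209/2)) = 45959/(32981 + 2201/2) = 45959/(68163/2) = 45959*(2/68163) = 91918/68163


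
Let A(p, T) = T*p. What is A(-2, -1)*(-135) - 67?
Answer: -337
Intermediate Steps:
A(-2, -1)*(-135) - 67 = -1*(-2)*(-135) - 67 = 2*(-135) - 67 = -270 - 67 = -337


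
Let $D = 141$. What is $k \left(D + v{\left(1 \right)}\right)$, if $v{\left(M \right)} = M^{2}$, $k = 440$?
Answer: $62480$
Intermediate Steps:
$k \left(D + v{\left(1 \right)}\right) = 440 \left(141 + 1^{2}\right) = 440 \left(141 + 1\right) = 440 \cdot 142 = 62480$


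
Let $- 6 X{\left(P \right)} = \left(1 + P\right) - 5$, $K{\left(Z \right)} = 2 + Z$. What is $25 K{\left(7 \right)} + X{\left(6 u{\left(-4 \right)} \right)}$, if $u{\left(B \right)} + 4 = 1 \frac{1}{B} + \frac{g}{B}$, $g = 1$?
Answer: $\frac{1381}{6} \approx 230.17$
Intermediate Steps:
$u{\left(B \right)} = -4 + \frac{2}{B}$ ($u{\left(B \right)} = -4 + \left(1 \frac{1}{B} + 1 \frac{1}{B}\right) = -4 + \left(\frac{1}{B} + \frac{1}{B}\right) = -4 + \frac{2}{B}$)
$X{\left(P \right)} = \frac{2}{3} - \frac{P}{6}$ ($X{\left(P \right)} = - \frac{\left(1 + P\right) - 5}{6} = - \frac{-4 + P}{6} = \frac{2}{3} - \frac{P}{6}$)
$25 K{\left(7 \right)} + X{\left(6 u{\left(-4 \right)} \right)} = 25 \left(2 + 7\right) - \left(- \frac{2}{3} + \frac{6 \left(-4 + \frac{2}{-4}\right)}{6}\right) = 25 \cdot 9 - \left(- \frac{2}{3} + \frac{6 \left(-4 + 2 \left(- \frac{1}{4}\right)\right)}{6}\right) = 225 - \left(- \frac{2}{3} + \frac{6 \left(-4 - \frac{1}{2}\right)}{6}\right) = 225 - \left(- \frac{2}{3} + \frac{6 \left(- \frac{9}{2}\right)}{6}\right) = 225 + \left(\frac{2}{3} - - \frac{9}{2}\right) = 225 + \left(\frac{2}{3} + \frac{9}{2}\right) = 225 + \frac{31}{6} = \frac{1381}{6}$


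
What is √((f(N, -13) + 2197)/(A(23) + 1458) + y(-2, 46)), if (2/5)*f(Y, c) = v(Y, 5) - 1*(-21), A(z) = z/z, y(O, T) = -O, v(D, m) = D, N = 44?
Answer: √30799490/2918 ≈ 1.9019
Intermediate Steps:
A(z) = 1
f(Y, c) = 105/2 + 5*Y/2 (f(Y, c) = 5*(Y - 1*(-21))/2 = 5*(Y + 21)/2 = 5*(21 + Y)/2 = 105/2 + 5*Y/2)
√((f(N, -13) + 2197)/(A(23) + 1458) + y(-2, 46)) = √(((105/2 + (5/2)*44) + 2197)/(1 + 1458) - 1*(-2)) = √(((105/2 + 110) + 2197)/1459 + 2) = √((325/2 + 2197)*(1/1459) + 2) = √((4719/2)*(1/1459) + 2) = √(4719/2918 + 2) = √(10555/2918) = √30799490/2918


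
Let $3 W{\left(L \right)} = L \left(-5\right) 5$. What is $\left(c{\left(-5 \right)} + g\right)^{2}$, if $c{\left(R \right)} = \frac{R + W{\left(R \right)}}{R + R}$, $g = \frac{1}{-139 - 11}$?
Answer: $\frac{303601}{22500} \approx 13.493$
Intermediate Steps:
$g = - \frac{1}{150}$ ($g = \frac{1}{-150} = - \frac{1}{150} \approx -0.0066667$)
$W{\left(L \right)} = - \frac{25 L}{3}$ ($W{\left(L \right)} = \frac{L \left(-5\right) 5}{3} = \frac{- 5 L 5}{3} = \frac{\left(-25\right) L}{3} = - \frac{25 L}{3}$)
$c{\left(R \right)} = - \frac{11}{3}$ ($c{\left(R \right)} = \frac{R - \frac{25 R}{3}}{R + R} = \frac{\left(- \frac{22}{3}\right) R}{2 R} = - \frac{22 R}{3} \frac{1}{2 R} = - \frac{11}{3}$)
$\left(c{\left(-5 \right)} + g\right)^{2} = \left(- \frac{11}{3} - \frac{1}{150}\right)^{2} = \left(- \frac{551}{150}\right)^{2} = \frac{303601}{22500}$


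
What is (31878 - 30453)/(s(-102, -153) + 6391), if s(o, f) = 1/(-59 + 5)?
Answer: 76950/345113 ≈ 0.22297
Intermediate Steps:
s(o, f) = -1/54 (s(o, f) = 1/(-54) = -1/54)
(31878 - 30453)/(s(-102, -153) + 6391) = (31878 - 30453)/(-1/54 + 6391) = 1425/(345113/54) = 1425*(54/345113) = 76950/345113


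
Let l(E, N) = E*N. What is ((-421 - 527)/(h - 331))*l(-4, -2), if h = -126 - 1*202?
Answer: 7584/659 ≈ 11.508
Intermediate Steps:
h = -328 (h = -126 - 202 = -328)
((-421 - 527)/(h - 331))*l(-4, -2) = ((-421 - 527)/(-328 - 331))*(-4*(-2)) = -948/(-659)*8 = -948*(-1/659)*8 = (948/659)*8 = 7584/659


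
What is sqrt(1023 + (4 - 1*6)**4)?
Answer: sqrt(1039) ≈ 32.234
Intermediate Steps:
sqrt(1023 + (4 - 1*6)**4) = sqrt(1023 + (4 - 6)**4) = sqrt(1023 + (-2)**4) = sqrt(1023 + 16) = sqrt(1039)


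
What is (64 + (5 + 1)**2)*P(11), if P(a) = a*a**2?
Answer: 133100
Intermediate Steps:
P(a) = a**3
(64 + (5 + 1)**2)*P(11) = (64 + (5 + 1)**2)*11**3 = (64 + 6**2)*1331 = (64 + 36)*1331 = 100*1331 = 133100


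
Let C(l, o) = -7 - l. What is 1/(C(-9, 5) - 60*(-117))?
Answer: 1/7022 ≈ 0.00014241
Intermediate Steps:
1/(C(-9, 5) - 60*(-117)) = 1/((-7 - 1*(-9)) - 60*(-117)) = 1/((-7 + 9) + 7020) = 1/(2 + 7020) = 1/7022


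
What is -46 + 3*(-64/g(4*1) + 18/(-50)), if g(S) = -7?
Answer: -3439/175 ≈ -19.651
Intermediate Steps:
-46 + 3*(-64/g(4*1) + 18/(-50)) = -46 + 3*(-64/(-7) + 18/(-50)) = -46 + 3*(-64*(-⅐) + 18*(-1/50)) = -46 + 3*(64/7 - 9/25) = -46 + 3*(1537/175) = -46 + 4611/175 = -3439/175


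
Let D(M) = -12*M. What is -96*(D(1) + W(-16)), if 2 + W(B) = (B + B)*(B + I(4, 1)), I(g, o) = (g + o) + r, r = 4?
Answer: -20160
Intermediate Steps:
I(g, o) = 4 + g + o (I(g, o) = (g + o) + 4 = 4 + g + o)
W(B) = -2 + 2*B*(9 + B) (W(B) = -2 + (B + B)*(B + (4 + 4 + 1)) = -2 + (2*B)*(B + 9) = -2 + (2*B)*(9 + B) = -2 + 2*B*(9 + B))
-96*(D(1) + W(-16)) = -96*(-12*1 + (-2 + 2*(-16)² + 18*(-16))) = -96*(-12 + (-2 + 2*256 - 288)) = -96*(-12 + (-2 + 512 - 288)) = -96*(-12 + 222) = -96*210 = -20160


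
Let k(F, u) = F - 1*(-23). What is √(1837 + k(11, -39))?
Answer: √1871 ≈ 43.255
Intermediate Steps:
k(F, u) = 23 + F (k(F, u) = F + 23 = 23 + F)
√(1837 + k(11, -39)) = √(1837 + (23 + 11)) = √(1837 + 34) = √1871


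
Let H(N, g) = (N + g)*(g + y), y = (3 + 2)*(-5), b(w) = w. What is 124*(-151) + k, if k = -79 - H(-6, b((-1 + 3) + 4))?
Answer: -18803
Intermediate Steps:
y = -25 (y = 5*(-5) = -25)
H(N, g) = (-25 + g)*(N + g) (H(N, g) = (N + g)*(g - 25) = (N + g)*(-25 + g) = (-25 + g)*(N + g))
k = -79 (k = -79 - (((-1 + 3) + 4)**2 - 25*(-6) - 25*((-1 + 3) + 4) - 6*((-1 + 3) + 4)) = -79 - ((2 + 4)**2 + 150 - 25*(2 + 4) - 6*(2 + 4)) = -79 - (6**2 + 150 - 25*6 - 6*6) = -79 - (36 + 150 - 150 - 36) = -79 - 1*0 = -79 + 0 = -79)
124*(-151) + k = 124*(-151) - 79 = -18724 - 79 = -18803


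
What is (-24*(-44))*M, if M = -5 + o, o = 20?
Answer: 15840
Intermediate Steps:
M = 15 (M = -5 + 20 = 15)
(-24*(-44))*M = -24*(-44)*15 = 1056*15 = 15840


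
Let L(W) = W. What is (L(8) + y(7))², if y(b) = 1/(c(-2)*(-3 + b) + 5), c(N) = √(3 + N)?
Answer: 5329/81 ≈ 65.790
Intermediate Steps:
y(b) = 1/(2 + b) (y(b) = 1/(√(3 - 2)*(-3 + b) + 5) = 1/(√1*(-3 + b) + 5) = 1/(1*(-3 + b) + 5) = 1/((-3 + b) + 5) = 1/(2 + b))
(L(8) + y(7))² = (8 + 1/(2 + 7))² = (8 + 1/9)² = (8 + ⅑)² = (73/9)² = 5329/81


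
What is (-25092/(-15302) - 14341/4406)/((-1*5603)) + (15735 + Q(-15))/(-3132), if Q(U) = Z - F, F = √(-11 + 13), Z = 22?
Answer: -1487996715171773/295784270515188 + √2/3132 ≈ -5.0302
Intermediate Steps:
F = √2 ≈ 1.4142
Q(U) = 22 - √2
(-25092/(-15302) - 14341/4406)/((-1*5603)) + (15735 + Q(-15))/(-3132) = (-25092/(-15302) - 14341/4406)/((-1*5603)) + (15735 + (22 - √2))/(-3132) = (-25092*(-1/15302) - 14341*1/4406)/(-5603) + (15757 - √2)*(-1/3132) = (12546/7651 - 14341/4406)*(-1/5603) + (-15757/3132 + √2/3132) = -54445315/33710306*(-1/5603) + (-15757/3132 + √2/3132) = 54445315/188878844518 + (-15757/3132 + √2/3132) = -1487996715171773/295784270515188 + √2/3132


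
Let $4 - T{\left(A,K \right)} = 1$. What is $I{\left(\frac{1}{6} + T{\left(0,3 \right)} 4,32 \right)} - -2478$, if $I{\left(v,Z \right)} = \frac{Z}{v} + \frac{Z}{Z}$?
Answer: $\frac{181159}{73} \approx 2481.6$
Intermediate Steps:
$T{\left(A,K \right)} = 3$ ($T{\left(A,K \right)} = 4 - 1 = 3$)
$I{\left(v,Z \right)} = 1 + \frac{Z}{v}$ ($I{\left(v,Z \right)} = \frac{Z}{v} + 1 = 1 + \frac{Z}{v}$)
$I{\left(\frac{1}{6} + T{\left(0,3 \right)} 4,32 \right)} - -2478 = \frac{32 + \left(\frac{1}{6} + 3 \cdot 4\right)}{\frac{1}{6} + 3 \cdot 4} - -2478 = \frac{32 + \left(\frac{1}{6} + 12\right)}{\frac{1}{6} + 12} + 2478 = \frac{32 + \frac{73}{6}}{\frac{73}{6}} + 2478 = \frac{6}{73} \cdot \frac{265}{6} + 2478 = \frac{265}{73} + 2478 = \frac{181159}{73}$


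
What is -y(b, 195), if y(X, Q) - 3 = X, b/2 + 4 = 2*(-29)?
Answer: 121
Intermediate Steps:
b = -124 (b = -8 + 2*(2*(-29)) = -8 + 2*(-58) = -8 - 116 = -124)
y(X, Q) = 3 + X
-y(b, 195) = -(3 - 124) = -1*(-121) = 121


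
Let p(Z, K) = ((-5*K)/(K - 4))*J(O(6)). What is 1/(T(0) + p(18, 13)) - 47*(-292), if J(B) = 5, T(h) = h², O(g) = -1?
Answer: 4460291/325 ≈ 13724.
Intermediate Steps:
p(Z, K) = -25*K/(-4 + K) (p(Z, K) = ((-5*K)/(K - 4))*5 = ((-5*K)/(-4 + K))*5 = -5*K/(-4 + K)*5 = -25*K/(-4 + K))
1/(T(0) + p(18, 13)) - 47*(-292) = 1/(0² - 25*13/(-4 + 13)) - 47*(-292) = 1/(0 - 25*13/9) + 13724 = 1/(0 - 25*13*⅑) + 13724 = 1/(0 - 325/9) + 13724 = 1/(-325/9) + 13724 = -9/325 + 13724 = 4460291/325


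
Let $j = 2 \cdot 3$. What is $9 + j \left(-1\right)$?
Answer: $3$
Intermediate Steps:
$j = 6$
$9 + j \left(-1\right) = 9 + 6 \left(-1\right) = 9 - 6 = 3$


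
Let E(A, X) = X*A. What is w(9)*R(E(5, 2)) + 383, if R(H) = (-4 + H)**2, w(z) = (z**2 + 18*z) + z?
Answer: 9455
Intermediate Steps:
E(A, X) = A*X
w(z) = z**2 + 19*z
w(9)*R(E(5, 2)) + 383 = (9*(19 + 9))*(-4 + 5*2)**2 + 383 = (9*28)*(-4 + 10)**2 + 383 = 252*6**2 + 383 = 252*36 + 383 = 9072 + 383 = 9455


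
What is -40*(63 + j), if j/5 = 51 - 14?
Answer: -9920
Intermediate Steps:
j = 185 (j = 5*(51 - 14) = 5*37 = 185)
-40*(63 + j) = -40*(63 + 185) = -40*248 = -9920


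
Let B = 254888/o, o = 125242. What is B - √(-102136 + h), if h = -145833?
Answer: 127444/62621 - I*√247969 ≈ 2.0352 - 497.96*I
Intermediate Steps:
B = 127444/62621 (B = 254888/125242 = 254888*(1/125242) = 127444/62621 ≈ 2.0352)
B - √(-102136 + h) = 127444/62621 - √(-102136 - 145833) = 127444/62621 - √(-247969) = 127444/62621 - I*√247969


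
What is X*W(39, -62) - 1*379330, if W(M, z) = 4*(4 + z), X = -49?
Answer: -367962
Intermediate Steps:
W(M, z) = 16 + 4*z
X*W(39, -62) - 1*379330 = -49*(16 + 4*(-62)) - 1*379330 = -49*(16 - 248) - 379330 = -49*(-232) - 379330 = 11368 - 379330 = -367962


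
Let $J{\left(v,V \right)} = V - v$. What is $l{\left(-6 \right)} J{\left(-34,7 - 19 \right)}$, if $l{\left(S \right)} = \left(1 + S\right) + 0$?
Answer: $-110$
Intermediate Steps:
$l{\left(S \right)} = 1 + S$
$l{\left(-6 \right)} J{\left(-34,7 - 19 \right)} = \left(1 - 6\right) \left(\left(7 - 19\right) - -34\right) = - 5 \left(-12 + 34\right) = \left(-5\right) 22 = -110$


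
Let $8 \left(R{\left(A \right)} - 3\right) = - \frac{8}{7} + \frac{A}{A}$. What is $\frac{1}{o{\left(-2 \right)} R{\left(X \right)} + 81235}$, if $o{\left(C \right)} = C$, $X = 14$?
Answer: $\frac{28}{2274413} \approx 1.2311 \cdot 10^{-5}$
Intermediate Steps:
$R{\left(A \right)} = \frac{167}{56}$ ($R{\left(A \right)} = 3 + \frac{- \frac{8}{7} + \frac{A}{A}}{8} = 3 + \frac{\left(-8\right) \frac{1}{7} + 1}{8} = 3 + \frac{- \frac{8}{7} + 1}{8} = 3 + \frac{1}{8} \left(- \frac{1}{7}\right) = 3 - \frac{1}{56} = \frac{167}{56}$)
$\frac{1}{o{\left(-2 \right)} R{\left(X \right)} + 81235} = \frac{1}{\left(-2\right) \frac{167}{56} + 81235} = \frac{1}{- \frac{167}{28} + 81235} = \frac{1}{\frac{2274413}{28}} = \frac{28}{2274413}$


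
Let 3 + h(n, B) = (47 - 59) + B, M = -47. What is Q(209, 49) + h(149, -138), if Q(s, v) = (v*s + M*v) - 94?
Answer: 7691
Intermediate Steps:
h(n, B) = -15 + B (h(n, B) = -3 + ((47 - 59) + B) = -3 + (-12 + B) = -15 + B)
Q(s, v) = -94 - 47*v + s*v (Q(s, v) = (v*s - 47*v) - 94 = (s*v - 47*v) - 94 = (-47*v + s*v) - 94 = -94 - 47*v + s*v)
Q(209, 49) + h(149, -138) = (-94 - 47*49 + 209*49) + (-15 - 138) = (-94 - 2303 + 10241) - 153 = 7844 - 153 = 7691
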